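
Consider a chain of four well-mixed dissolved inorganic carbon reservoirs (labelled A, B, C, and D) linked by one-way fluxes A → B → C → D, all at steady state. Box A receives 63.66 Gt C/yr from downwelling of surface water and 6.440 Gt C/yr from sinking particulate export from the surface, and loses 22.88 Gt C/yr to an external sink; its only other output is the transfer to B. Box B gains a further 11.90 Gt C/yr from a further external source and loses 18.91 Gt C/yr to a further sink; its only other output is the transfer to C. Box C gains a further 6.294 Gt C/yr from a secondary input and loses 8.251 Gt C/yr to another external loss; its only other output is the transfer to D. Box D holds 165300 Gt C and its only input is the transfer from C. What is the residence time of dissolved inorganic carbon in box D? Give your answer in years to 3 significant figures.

Box A: F(A→B) = (63.66 + 6.440) − 22.88 = 47.220 Gt C/yr.
Box B: F(B→C) = (47.220 + 11.90) − 18.91 = 40.210 Gt C/yr.
Box C: F(C→D) = (40.210 + 6.294) − 8.251 = 38.253 Gt C/yr.
Box D throughput = its input = 38.253 Gt C/yr; τ = 165300 / 38.253 = 4321 yr.

4320 yr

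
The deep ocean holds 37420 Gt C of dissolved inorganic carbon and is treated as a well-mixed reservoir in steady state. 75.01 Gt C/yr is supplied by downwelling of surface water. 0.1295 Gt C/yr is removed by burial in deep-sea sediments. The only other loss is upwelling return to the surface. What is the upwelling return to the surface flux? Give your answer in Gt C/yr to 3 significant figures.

At steady state ΣF_in = ΣF_out.
ΣF_in = 75.010 Gt C/yr.
Upwelling return to the surface flux = ΣF_in − (0.1295) = 75.010 − 0.1295 = 74.88 Gt C/yr.

74.9 Gt C/yr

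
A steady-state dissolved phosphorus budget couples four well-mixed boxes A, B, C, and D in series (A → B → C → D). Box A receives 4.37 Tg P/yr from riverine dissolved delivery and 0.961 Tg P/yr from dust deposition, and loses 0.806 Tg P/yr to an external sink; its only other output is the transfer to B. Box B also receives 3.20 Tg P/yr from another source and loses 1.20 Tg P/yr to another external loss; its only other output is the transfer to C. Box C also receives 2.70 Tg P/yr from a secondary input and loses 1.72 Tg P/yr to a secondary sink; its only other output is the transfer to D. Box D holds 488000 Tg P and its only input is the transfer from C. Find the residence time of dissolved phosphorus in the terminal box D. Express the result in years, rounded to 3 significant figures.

Box A: F(A→B) = (4.37 + 0.961) − 0.806 = 4.5250 Tg P/yr.
Box B: F(B→C) = (4.5250 + 3.20) − 1.20 = 6.5250 Tg P/yr.
Box C: F(C→D) = (6.5250 + 2.70) − 1.72 = 7.5050 Tg P/yr.
Box D throughput = its input = 7.5050 Tg P/yr; τ = 488000 / 7.5050 = 65020 yr.

65000 yr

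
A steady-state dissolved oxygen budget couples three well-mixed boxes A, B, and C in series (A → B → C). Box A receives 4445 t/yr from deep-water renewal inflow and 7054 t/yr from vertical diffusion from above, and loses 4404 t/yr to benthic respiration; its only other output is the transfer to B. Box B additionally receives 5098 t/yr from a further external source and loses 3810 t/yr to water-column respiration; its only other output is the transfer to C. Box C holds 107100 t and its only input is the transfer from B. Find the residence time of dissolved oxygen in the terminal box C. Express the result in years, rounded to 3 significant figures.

Box A: F(A→B) = (4445 + 7054) − 4404 = 7095.0 t/yr.
Box B: F(B→C) = (7095.0 + 5098) − 3810 = 8383.0 t/yr.
Box C throughput = its input = 8383.0 t/yr; τ = 107100 / 8383.0 = 12.78 yr.

12.8 yr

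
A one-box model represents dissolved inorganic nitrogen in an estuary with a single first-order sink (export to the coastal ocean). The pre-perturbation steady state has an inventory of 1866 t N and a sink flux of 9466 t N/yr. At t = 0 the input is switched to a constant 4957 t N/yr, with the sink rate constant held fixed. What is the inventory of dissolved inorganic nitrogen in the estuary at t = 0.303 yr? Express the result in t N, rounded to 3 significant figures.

Residence time τ = M₀/F₀ = 0.1971 yr. The eventual steady state is M_∞ = M₀·(F₁/F₀) = 1866 × 4957/9466 = 977.16 t N.
The anomaly ΔM(t) = M(t) − M_∞ decays as ΔM₀·e^(−t/τ) with ΔM₀ = 1866 − 977.16 = 888.8 t N.
At t = 0.303 yr, e^(−t/τ) = e^(−1.537) = 0.2150, so ΔM = 191.1 t N and M = 977.16 + 191.1 = 1168.3 t N.

1170 t N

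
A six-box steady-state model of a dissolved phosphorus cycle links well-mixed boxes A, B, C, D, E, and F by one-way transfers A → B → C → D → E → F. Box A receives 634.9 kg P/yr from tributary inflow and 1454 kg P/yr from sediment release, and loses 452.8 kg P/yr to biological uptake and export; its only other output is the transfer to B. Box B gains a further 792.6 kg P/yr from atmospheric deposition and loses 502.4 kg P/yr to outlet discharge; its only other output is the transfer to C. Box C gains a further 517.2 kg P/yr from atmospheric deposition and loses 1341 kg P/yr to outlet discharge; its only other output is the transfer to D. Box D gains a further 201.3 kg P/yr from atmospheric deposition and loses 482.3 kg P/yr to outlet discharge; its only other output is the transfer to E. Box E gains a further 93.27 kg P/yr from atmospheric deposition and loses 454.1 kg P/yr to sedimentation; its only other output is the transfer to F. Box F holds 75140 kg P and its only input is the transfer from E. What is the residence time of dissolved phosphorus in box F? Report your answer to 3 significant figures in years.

Box A: F(A→B) = (634.9 + 1454) − 452.8 = 1636.1 kg P/yr.
Box B: F(B→C) = (1636.1 + 792.6) − 502.4 = 1926.3 kg P/yr.
Box C: F(C→D) = (1926.3 + 517.2) − 1341 = 1102.5 kg P/yr.
Box D: F(D→E) = (1102.5 + 201.3) − 482.3 = 821.50 kg P/yr.
Box E: F(E→F) = (821.50 + 93.27) − 454.1 = 460.67 kg P/yr.
Box F throughput = its input = 460.67 kg P/yr; τ = 75140 / 460.67 = 163.1 yr.

163 yr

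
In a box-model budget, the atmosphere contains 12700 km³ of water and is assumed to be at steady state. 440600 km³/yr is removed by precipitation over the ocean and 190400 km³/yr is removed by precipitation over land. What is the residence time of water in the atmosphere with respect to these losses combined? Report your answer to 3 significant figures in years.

Total removal = 440600 + 190400 = 631000 km³/yr.
τ = M / ΣF_out = 12700 / 631000 = 0.02013 yr.

0.0201 yr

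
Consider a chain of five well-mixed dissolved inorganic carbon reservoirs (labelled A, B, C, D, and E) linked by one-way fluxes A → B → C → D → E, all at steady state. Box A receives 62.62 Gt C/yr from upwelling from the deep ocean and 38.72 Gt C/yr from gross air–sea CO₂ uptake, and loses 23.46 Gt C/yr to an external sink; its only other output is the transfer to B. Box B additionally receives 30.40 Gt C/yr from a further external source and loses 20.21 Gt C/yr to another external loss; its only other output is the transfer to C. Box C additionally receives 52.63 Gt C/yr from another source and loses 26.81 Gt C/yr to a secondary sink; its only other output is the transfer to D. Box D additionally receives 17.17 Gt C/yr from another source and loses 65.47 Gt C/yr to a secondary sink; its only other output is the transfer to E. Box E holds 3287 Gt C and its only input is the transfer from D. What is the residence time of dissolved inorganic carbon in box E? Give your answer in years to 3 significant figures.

50.1 yr

Box A: F(A→B) = (62.62 + 38.72) − 23.46 = 77.880 Gt C/yr.
Box B: F(B→C) = (77.880 + 30.40) − 20.21 = 88.070 Gt C/yr.
Box C: F(C→D) = (88.070 + 52.63) − 26.81 = 113.89 Gt C/yr.
Box D: F(D→E) = (113.89 + 17.17) − 65.47 = 65.590 Gt C/yr.
Box E throughput = its input = 65.590 Gt C/yr; τ = 3287 / 65.590 = 50.11 yr.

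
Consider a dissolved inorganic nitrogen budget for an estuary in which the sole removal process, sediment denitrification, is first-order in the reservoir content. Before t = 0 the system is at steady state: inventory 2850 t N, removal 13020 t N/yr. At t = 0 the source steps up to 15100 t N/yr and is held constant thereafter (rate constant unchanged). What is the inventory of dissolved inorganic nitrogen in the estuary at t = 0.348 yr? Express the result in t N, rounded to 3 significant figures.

τ = M₀/F₀ = 2850/13020 = 0.2189 yr; rate constant k = 1/τ.
New steady state M_∞ = F₁/k = F₁·τ = 15100 × 0.2189 = 3305.3 t N.
M(t) = M_∞ + (M₀ − M_∞)·e^(−t/τ); t/τ = 0.348/0.2189 = 1.590, so e^(−t/τ) = 0.2040.
M(t) = 3305.3 − 455.3 × 0.2040 = 3212.4 t N.

3210 t N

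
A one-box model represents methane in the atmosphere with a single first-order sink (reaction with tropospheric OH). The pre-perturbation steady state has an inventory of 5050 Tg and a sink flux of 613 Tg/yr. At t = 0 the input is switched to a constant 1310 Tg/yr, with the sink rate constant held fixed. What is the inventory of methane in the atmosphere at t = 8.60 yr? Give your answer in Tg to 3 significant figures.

8770 Tg

The sink rate constant is k = F₀/M₀ = 613/5050 = 0.1214 yr⁻¹.
Solving dM/dt = F₁ − kM with M(0) = M₀ gives M(t) = F₁/k + (M₀ − F₁/k)·e^(−kt).
F₁/k = 1310/0.1214 = 10792 Tg; kt = 0.1214 × 8.60 = 1.044, e^(−kt) = 0.3521.
M(8.60) = 10792 + (5050 − 10792) × 0.3521 = 10792 − 2022 = 8770.4 Tg.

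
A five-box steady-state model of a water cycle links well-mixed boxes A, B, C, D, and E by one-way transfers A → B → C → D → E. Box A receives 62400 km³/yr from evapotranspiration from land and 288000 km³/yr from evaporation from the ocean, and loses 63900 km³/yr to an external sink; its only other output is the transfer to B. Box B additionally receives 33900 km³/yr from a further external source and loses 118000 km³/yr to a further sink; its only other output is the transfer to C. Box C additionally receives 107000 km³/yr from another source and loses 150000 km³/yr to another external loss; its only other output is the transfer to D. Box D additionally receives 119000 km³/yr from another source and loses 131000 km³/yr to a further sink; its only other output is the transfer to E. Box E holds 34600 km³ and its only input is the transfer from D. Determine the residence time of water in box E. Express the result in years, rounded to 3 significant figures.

0.235 yr

Box A: F(A→B) = (62400 + 288000) − 63900 = 286500 km³/yr.
Box B: F(B→C) = (286500 + 33900) − 118000 = 202400 km³/yr.
Box C: F(C→D) = (202400 + 107000) − 150000 = 159400 km³/yr.
Box D: F(D→E) = (159400 + 119000) − 131000 = 147400 km³/yr.
Box E throughput = its input = 147400 km³/yr; τ = 34600 / 147400 = 0.2347 yr.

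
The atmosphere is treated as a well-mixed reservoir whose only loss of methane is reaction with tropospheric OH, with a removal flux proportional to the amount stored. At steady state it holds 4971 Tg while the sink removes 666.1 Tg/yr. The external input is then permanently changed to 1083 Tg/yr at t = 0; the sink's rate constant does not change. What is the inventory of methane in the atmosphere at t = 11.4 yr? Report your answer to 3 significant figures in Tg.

τ = M₀/F₀ = 4971/666.1 = 7.463 yr; rate constant k = 1/τ.
New steady state M_∞ = F₁/k = F₁·τ = 1083 × 7.463 = 8082.3 Tg.
M(t) = M_∞ + (M₀ − M_∞)·e^(−t/τ); t/τ = 11.4/7.463 = 1.528, so e^(−t/τ) = 0.2171.
M(t) = 8082.3 − 3111 × 0.2171 = 7406.9 Tg.

7410 Tg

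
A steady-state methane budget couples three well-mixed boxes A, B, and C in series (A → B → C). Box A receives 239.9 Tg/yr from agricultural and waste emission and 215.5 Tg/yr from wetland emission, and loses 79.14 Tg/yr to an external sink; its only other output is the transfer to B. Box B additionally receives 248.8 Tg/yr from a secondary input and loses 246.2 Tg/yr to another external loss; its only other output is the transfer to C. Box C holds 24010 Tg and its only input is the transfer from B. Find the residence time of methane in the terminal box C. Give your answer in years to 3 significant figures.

Box A: F(A→B) = (239.9 + 215.5) − 79.14 = 376.26 Tg/yr.
Box B: F(B→C) = (376.26 + 248.8) − 246.2 = 378.86 Tg/yr.
Box C throughput = its input = 378.86 Tg/yr; τ = 24010 / 378.86 = 63.37 yr.

63.4 yr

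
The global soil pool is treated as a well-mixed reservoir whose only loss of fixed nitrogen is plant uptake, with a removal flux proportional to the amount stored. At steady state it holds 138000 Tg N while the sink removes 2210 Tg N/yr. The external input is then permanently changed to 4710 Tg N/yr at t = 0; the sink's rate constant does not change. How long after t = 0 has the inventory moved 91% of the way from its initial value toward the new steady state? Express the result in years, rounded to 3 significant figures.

150 yr

τ = M₀/F₀ = 138000/2210 = 62.44 yr.
The remaining gap fraction is e^(−t/τ); 91% covered ⇒ e^(−t/τ) = 0.0900.
t = −τ ln(0.0900) = 62.44 × 2.408 = 150.4 yr.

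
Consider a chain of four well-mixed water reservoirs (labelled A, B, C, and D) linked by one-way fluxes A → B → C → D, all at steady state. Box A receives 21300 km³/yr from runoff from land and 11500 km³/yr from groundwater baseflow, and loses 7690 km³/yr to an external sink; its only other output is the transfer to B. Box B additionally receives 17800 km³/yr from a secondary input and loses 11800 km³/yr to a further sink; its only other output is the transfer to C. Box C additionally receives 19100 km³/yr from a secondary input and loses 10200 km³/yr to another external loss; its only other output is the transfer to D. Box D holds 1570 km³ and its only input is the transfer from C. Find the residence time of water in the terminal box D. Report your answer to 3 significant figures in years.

Box A: F(A→B) = (21300 + 11500) − 7690 = 25110 km³/yr.
Box B: F(B→C) = (25110 + 17800) − 11800 = 31110 km³/yr.
Box C: F(C→D) = (31110 + 19100) − 10200 = 40010 km³/yr.
Box D throughput = its input = 40010 km³/yr; τ = 1570 / 40010 = 0.03924 yr.

0.0392 yr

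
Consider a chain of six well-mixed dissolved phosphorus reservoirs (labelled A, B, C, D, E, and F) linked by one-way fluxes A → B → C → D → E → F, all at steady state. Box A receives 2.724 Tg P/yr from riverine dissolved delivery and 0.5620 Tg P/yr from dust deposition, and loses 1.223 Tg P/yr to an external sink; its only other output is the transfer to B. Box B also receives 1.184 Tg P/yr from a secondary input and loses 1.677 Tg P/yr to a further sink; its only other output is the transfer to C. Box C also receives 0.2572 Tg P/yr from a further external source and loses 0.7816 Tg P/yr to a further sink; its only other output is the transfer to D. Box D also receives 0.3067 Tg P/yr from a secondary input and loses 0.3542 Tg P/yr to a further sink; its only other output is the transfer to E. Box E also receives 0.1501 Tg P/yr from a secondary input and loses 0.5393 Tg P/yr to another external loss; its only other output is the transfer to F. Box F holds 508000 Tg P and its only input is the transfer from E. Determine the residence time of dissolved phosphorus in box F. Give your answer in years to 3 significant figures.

834000 yr

Box A: F(A→B) = (2.724 + 0.5620) − 1.223 = 2.0630 Tg P/yr.
Box B: F(B→C) = (2.0630 + 1.184) − 1.677 = 1.5700 Tg P/yr.
Box C: F(C→D) = (1.5700 + 0.2572) − 0.7816 = 1.0456 Tg P/yr.
Box D: F(D→E) = (1.0456 + 0.3067) − 0.3542 = 0.99810 Tg P/yr.
Box E: F(E→F) = (0.99810 + 0.1501) − 0.5393 = 0.60890 Tg P/yr.
Box F throughput = its input = 0.60890 Tg P/yr; τ = 508000 / 0.60890 = 834300 yr.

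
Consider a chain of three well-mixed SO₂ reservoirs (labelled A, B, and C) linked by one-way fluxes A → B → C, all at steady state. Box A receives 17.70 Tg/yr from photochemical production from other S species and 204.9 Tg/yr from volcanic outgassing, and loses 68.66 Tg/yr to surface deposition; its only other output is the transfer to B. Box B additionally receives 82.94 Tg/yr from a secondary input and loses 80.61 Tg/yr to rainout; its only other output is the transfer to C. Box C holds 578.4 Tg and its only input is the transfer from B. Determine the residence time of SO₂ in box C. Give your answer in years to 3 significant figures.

3.70 yr

Box A: F(A→B) = (17.70 + 204.9) − 68.66 = 153.94 Tg/yr.
Box B: F(B→C) = (153.94 + 82.94) − 80.61 = 156.27 Tg/yr.
Box C throughput = its input = 156.27 Tg/yr; τ = 578.4 / 156.27 = 3.701 yr.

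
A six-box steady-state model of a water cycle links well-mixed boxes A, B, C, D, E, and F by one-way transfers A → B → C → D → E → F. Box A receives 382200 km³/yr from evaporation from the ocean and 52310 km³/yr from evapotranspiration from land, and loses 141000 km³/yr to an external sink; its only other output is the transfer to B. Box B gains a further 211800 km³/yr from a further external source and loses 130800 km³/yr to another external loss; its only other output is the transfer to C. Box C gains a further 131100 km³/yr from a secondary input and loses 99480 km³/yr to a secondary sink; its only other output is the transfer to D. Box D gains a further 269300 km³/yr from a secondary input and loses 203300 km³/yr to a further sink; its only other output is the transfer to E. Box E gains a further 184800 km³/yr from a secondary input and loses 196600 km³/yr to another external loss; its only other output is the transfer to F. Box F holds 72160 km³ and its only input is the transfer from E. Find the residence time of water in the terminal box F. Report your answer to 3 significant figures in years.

Box A: F(A→B) = (382200 + 52310) − 141000 = 293510 km³/yr.
Box B: F(B→C) = (293510 + 211800) − 130800 = 374510 km³/yr.
Box C: F(C→D) = (374510 + 131100) − 99480 = 406130 km³/yr.
Box D: F(D→E) = (406130 + 269300) − 203300 = 472130 km³/yr.
Box E: F(E→F) = (472130 + 184800) − 196600 = 460330 km³/yr.
Box F throughput = its input = 460330 km³/yr; τ = 72160 / 460330 = 0.1568 yr.

0.157 yr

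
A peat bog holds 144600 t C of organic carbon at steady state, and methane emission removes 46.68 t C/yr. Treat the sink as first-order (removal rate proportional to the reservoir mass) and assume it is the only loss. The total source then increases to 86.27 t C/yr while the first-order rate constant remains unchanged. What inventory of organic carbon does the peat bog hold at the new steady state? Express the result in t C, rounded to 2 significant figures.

270000 t C

Rate constant k = F/M = 46.68 / 144600 = 0.0003228 yr⁻¹.
At the new steady state, source = k·M_new ⇒ M_new = 86.27 / 0.0003228 = 267200 t C.
(Equivalently M_new = M × F_new/F_old = 144600 × 86.27/46.68.)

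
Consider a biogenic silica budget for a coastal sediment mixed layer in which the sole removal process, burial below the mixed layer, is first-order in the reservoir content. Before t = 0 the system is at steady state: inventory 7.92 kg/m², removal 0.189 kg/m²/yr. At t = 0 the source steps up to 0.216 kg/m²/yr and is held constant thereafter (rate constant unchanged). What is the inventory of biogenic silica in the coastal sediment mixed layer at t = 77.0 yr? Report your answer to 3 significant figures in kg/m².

8.87 kg/m²

τ = M₀/F₀ = 7.92/0.189 = 41.90 yr; rate constant k = 1/τ.
New steady state M_∞ = F₁/k = F₁·τ = 0.216 × 41.90 = 9.0514 kg/m².
M(t) = M_∞ + (M₀ − M_∞)·e^(−t/τ); t/τ = 77.0/41.90 = 1.837, so e^(−t/τ) = 0.1592.
M(t) = 9.0514 − 1.131 × 0.1592 = 8.8713 kg/m².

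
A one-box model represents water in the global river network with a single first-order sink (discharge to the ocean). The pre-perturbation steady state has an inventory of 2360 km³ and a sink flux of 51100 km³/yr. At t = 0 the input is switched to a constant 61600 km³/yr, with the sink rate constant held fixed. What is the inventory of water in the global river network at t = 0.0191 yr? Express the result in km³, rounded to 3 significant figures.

τ = M₀/F₀ = 2360/51100 = 0.04618 yr; rate constant k = 1/τ.
New steady state M_∞ = F₁/k = F₁·τ = 61600 × 0.04618 = 2844.9 km³.
M(t) = M_∞ + (M₀ − M_∞)·e^(−t/τ); t/τ = 0.0191/0.04618 = 0.4136, so e^(−t/τ) = 0.6613.
M(t) = 2844.9 − 484.9 × 0.6613 = 2524.3 km³.

2520 km³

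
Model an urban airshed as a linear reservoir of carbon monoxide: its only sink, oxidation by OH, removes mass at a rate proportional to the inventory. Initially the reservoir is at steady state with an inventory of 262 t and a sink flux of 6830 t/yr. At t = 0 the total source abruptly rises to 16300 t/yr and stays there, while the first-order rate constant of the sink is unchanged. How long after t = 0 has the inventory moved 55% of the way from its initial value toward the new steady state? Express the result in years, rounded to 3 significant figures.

τ = M₀/F₀ = 262/6830 = 0.03836 yr.
The remaining gap fraction is e^(−t/τ); 55% covered ⇒ e^(−t/τ) = 0.450.
t = −τ ln(0.450) = 0.03836 × 0.7985 = 0.03063 yr.

0.0306 yr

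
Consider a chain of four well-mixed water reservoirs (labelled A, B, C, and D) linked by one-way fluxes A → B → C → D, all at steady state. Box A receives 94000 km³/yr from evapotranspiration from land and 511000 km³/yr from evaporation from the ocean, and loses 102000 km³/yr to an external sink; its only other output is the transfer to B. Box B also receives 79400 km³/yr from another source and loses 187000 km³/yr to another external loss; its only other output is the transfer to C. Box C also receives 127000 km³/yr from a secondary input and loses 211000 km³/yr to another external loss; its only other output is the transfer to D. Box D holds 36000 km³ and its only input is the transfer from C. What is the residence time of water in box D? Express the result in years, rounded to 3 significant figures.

Box A: F(A→B) = (94000 + 511000) − 102000 = 503000 km³/yr.
Box B: F(B→C) = (503000 + 79400) − 187000 = 395400 km³/yr.
Box C: F(C→D) = (395400 + 127000) − 211000 = 311400 km³/yr.
Box D throughput = its input = 311400 km³/yr; τ = 36000 / 311400 = 0.1156 yr.

0.116 yr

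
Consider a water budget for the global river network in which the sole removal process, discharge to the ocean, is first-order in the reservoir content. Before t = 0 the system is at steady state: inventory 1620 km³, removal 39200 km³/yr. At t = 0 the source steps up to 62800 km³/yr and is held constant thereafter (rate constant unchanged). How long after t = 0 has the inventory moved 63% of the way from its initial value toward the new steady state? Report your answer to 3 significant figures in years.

0.0411 yr

τ = M₀/F₀ = 1620/39200 = 0.04133 yr.
The remaining gap fraction is e^(−t/τ); 63% covered ⇒ e^(−t/τ) = 0.370.
t = −τ ln(0.370) = 0.04133 × 0.9943 = 0.04109 yr.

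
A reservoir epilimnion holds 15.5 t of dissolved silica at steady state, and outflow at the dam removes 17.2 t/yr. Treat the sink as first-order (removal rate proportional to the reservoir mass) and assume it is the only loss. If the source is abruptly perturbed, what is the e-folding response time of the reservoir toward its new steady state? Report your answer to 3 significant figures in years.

For a linear reservoir the response time equals the residence time τ = M/F.
τ = 15.5 / 17.2 = 0.9012 yr.

0.901 yr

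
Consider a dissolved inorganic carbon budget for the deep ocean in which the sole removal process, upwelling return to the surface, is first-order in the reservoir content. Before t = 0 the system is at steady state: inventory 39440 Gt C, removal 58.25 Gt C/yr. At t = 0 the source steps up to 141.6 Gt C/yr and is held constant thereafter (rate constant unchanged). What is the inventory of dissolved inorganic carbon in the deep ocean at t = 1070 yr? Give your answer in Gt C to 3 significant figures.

84300 Gt C

The sink rate constant is k = F₀/M₀ = 58.25/39440 = 0.001477 yr⁻¹.
Solving dM/dt = F₁ − kM with M(0) = M₀ gives M(t) = F₁/k + (M₀ − F₁/k)·e^(−kt).
F₁/k = 141.6/0.001477 = 95875 Gt C; kt = 0.001477 × 1070 = 1.580, e^(−kt) = 0.2059.
M(1070) = 95875 + (39440 − 95875) × 0.2059 = 95875 − 11620 = 84254 Gt C.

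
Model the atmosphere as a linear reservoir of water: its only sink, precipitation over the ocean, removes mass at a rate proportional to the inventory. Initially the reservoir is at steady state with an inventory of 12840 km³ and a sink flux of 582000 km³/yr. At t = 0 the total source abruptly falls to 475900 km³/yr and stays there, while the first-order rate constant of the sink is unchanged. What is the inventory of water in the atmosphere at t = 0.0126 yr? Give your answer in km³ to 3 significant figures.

The sink rate constant is k = F₀/M₀ = 582000/12840 = 45.33 yr⁻¹.
Solving dM/dt = F₁ − kM with M(0) = M₀ gives M(t) = F₁/k + (M₀ − F₁/k)·e^(−kt).
F₁/k = 475900/45.33 = 10499 km³; kt = 45.33 × 0.0126 = 0.5711, e^(−kt) = 0.5649.
M(0.0126) = 10499 + (12840 − 10499) × 0.5649 = 10499 + 1322 = 11822 km³.

11800 km³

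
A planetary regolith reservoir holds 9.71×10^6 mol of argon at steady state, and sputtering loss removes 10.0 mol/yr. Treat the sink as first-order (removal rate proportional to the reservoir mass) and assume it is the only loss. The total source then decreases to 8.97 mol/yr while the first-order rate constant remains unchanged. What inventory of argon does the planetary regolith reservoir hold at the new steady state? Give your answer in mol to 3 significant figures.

8.71×10^6 mol

Rate constant k = F/M = 10.0 / 9.71×10^6 = 1.030×10^-6 yr⁻¹.
At the new steady state, source = k·M_new ⇒ M_new = 8.97 / 1.030×10^-6 = 8.710×10^6 mol.
(Equivalently M_new = M × F_new/F_old = 9.71×10^6 × 8.97/10.0.)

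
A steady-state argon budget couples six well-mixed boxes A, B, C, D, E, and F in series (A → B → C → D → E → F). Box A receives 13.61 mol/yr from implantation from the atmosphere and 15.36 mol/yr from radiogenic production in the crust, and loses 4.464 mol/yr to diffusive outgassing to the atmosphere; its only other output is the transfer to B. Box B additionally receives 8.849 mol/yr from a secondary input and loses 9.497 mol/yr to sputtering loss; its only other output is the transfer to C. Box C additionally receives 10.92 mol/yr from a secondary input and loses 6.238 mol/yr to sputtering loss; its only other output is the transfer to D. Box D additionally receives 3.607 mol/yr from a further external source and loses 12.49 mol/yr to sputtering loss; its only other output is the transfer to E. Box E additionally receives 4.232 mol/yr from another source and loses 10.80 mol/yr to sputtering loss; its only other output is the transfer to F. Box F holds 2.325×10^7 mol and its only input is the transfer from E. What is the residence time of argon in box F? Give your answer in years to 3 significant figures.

Box A: F(A→B) = (13.61 + 15.36) − 4.464 = 24.506 mol/yr.
Box B: F(B→C) = (24.506 + 8.849) − 9.497 = 23.858 mol/yr.
Box C: F(C→D) = (23.858 + 10.92) − 6.238 = 28.540 mol/yr.
Box D: F(D→E) = (28.540 + 3.607) − 12.49 = 19.657 mol/yr.
Box E: F(E→F) = (19.657 + 4.232) − 10.80 = 13.089 mol/yr.
Box F throughput = its input = 13.089 mol/yr; τ = 2.325×10^7 / 13.089 = 1.776×10^6 yr.

1.78×10^6 yr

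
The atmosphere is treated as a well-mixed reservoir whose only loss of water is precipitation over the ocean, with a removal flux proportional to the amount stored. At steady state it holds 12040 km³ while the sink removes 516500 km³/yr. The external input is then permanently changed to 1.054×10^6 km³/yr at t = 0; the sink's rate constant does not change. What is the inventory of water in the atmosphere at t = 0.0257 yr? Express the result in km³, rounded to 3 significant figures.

The sink rate constant is k = F₀/M₀ = 516500/12040 = 42.90 yr⁻¹.
Solving dM/dt = F₁ − kM with M(0) = M₀ gives M(t) = F₁/k + (M₀ − F₁/k)·e^(−kt).
F₁/k = 1.054×10^6/42.90 = 24570 km³; kt = 42.90 × 0.0257 = 1.102, e^(−kt) = 0.3320.
M(0.0257) = 24570 + (12040 − 24570) × 0.3320 = 24570 − 4160 = 20409 km³.

20400 km³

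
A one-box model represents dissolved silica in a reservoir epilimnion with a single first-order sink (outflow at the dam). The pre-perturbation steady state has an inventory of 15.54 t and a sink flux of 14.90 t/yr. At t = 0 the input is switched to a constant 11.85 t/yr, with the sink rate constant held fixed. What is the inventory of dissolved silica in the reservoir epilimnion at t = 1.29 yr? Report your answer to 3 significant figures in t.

13.3 t

The sink rate constant is k = F₀/M₀ = 14.90/15.54 = 0.9588 yr⁻¹.
Solving dM/dt = F₁ − kM with M(0) = M₀ gives M(t) = F₁/k + (M₀ − F₁/k)·e^(−kt).
F₁/k = 11.85/0.9588 = 12.359 t; kt = 0.9588 × 1.29 = 1.237, e^(−kt) = 0.2903.
M(1.29) = 12.359 + (15.54 − 12.359) × 0.2903 = 12.359 + 0.9234 = 13.282 t.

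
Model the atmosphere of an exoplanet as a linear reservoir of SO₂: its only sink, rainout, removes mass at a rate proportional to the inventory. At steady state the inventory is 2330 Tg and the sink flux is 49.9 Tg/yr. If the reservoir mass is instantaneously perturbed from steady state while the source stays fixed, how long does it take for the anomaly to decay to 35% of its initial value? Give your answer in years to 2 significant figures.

For a linear reservoir the anomaly decays as exp(−t/τ) with τ = M/F = 2330/49.9 = 46.69 yr.
exp(−t/τ) = 0.35 ⇒ t = −τ ln(0.35) = 46.69 × 1.050 = 49.02 yr.

49 yr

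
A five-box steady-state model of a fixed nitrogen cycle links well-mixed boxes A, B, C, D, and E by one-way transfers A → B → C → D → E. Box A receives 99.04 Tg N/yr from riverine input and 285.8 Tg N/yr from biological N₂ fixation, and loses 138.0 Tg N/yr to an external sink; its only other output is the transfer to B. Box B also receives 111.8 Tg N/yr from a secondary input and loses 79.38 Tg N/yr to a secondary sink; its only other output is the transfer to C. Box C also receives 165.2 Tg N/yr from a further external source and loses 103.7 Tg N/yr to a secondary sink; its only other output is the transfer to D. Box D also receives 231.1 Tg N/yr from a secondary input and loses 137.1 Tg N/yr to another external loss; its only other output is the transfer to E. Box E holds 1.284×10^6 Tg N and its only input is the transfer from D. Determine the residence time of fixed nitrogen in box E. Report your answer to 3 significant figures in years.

Box A: F(A→B) = (99.04 + 285.8) − 138.0 = 246.84 Tg N/yr.
Box B: F(B→C) = (246.84 + 111.8) − 79.38 = 279.26 Tg N/yr.
Box C: F(C→D) = (279.26 + 165.2) − 103.7 = 340.76 Tg N/yr.
Box D: F(D→E) = (340.76 + 231.1) − 137.1 = 434.76 Tg N/yr.
Box E throughput = its input = 434.76 Tg N/yr; τ = 1.284×10^6 / 434.76 = 2953 yr.

2950 yr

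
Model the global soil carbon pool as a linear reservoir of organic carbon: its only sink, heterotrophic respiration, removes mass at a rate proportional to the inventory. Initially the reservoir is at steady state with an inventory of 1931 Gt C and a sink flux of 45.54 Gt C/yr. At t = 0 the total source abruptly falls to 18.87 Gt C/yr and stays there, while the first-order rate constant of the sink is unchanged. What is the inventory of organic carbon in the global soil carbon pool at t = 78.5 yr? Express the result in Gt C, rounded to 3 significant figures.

Residence time τ = M₀/F₀ = 42.40 yr. The eventual steady state is M_∞ = M₀·(F₁/F₀) = 1931 × 18.87/45.54 = 800.13 Gt C.
The anomaly ΔM(t) = M(t) − M_∞ decays as ΔM₀·e^(−t/τ) with ΔM₀ = 1931 − 800.13 = 1131 Gt C.
At t = 78.5 yr, e^(−t/τ) = e^(−1.851) = 0.1570, so ΔM = 177.6 Gt C and M = 800.13 + 177.6 = 977.71 Gt C.

978 Gt C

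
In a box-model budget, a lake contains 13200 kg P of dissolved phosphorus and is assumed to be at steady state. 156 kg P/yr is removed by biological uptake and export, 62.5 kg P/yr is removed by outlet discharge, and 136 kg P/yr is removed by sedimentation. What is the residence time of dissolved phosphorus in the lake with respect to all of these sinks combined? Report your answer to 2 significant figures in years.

Total removal flux = 156 + 62.5 + 136 = 354.50 kg P/yr.
τ = M / ΣF_out = 13200 / 354.50 = 37.24 yr.

37 yr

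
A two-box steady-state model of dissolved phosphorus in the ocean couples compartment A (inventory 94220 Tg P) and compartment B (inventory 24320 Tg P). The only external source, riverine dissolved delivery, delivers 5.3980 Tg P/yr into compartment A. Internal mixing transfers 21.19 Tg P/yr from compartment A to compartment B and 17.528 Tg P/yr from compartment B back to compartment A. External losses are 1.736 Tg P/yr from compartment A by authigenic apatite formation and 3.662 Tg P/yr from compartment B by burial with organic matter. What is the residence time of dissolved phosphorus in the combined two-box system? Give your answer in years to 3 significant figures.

22000 yr

Residence time in the combined system uses the total inventory and the total *external* removal — internal exchanges between the two boxes cancel.
M_total = 94220 + 24320 = 118540 Tg P.
ΣF_external_out = 1.736 + 3.662 = 5.3980 Tg P/yr.
τ = M_total / ΣF_ext = 118540 / 5.3980 = 21960 yr.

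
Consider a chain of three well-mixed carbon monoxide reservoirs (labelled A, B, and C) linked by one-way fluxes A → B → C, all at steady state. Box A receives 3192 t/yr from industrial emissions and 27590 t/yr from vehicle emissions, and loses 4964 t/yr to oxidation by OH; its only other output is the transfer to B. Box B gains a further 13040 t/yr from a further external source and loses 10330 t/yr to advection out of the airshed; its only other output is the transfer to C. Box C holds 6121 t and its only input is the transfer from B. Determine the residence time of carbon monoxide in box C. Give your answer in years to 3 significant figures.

0.215 yr

Box A: F(A→B) = (3192 + 27590) − 4964 = 25818 t/yr.
Box B: F(B→C) = (25818 + 13040) − 10330 = 28528 t/yr.
Box C throughput = its input = 28528 t/yr; τ = 6121 / 28528 = 0.2146 yr.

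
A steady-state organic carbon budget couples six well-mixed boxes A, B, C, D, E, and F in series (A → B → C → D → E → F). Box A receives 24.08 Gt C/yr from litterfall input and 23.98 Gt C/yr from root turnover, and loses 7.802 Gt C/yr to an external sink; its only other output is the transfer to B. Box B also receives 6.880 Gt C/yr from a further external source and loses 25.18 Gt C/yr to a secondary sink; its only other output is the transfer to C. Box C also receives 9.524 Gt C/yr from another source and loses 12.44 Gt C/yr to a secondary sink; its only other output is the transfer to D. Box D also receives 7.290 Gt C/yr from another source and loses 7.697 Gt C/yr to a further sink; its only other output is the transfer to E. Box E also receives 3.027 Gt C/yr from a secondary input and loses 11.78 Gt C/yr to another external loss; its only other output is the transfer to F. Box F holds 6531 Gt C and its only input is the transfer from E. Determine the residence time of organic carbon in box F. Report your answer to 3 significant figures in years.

Box A: F(A→B) = (24.08 + 23.98) − 7.802 = 40.258 Gt C/yr.
Box B: F(B→C) = (40.258 + 6.880) − 25.18 = 21.958 Gt C/yr.
Box C: F(C→D) = (21.958 + 9.524) − 12.44 = 19.042 Gt C/yr.
Box D: F(D→E) = (19.042 + 7.290) − 7.697 = 18.635 Gt C/yr.
Box E: F(E→F) = (18.635 + 3.027) − 11.78 = 9.8820 Gt C/yr.
Box F throughput = its input = 9.8820 Gt C/yr; τ = 6531 / 9.8820 = 660.9 yr.

661 yr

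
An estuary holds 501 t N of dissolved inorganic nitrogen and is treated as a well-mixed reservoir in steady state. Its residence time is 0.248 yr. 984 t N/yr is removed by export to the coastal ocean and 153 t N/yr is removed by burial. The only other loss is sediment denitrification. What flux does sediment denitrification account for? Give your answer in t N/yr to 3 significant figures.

883 t N/yr

Total removal F = M/τ = 501 / 0.248 = 2020 t N/yr.
Sediment denitrification = F − (984 + 153) = 2020 − 1137 = 883.2 t N/yr.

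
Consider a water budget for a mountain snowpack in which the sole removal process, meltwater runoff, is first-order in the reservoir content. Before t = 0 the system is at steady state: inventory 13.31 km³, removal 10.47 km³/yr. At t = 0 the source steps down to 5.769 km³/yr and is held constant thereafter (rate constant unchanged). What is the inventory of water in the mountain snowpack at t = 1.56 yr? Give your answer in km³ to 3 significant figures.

The sink rate constant is k = F₀/M₀ = 10.47/13.31 = 0.7866 yr⁻¹.
Solving dM/dt = F₁ − kM with M(0) = M₀ gives M(t) = F₁/k + (M₀ − F₁/k)·e^(−kt).
F₁/k = 5.769/0.7866 = 7.3338 km³; kt = 0.7866 × 1.56 = 1.227, e^(−kt) = 0.2931.
M(1.56) = 7.3338 + (13.31 − 7.3338) × 0.2931 = 7.3338 + 1.752 = 9.0856 km³.

9.09 km³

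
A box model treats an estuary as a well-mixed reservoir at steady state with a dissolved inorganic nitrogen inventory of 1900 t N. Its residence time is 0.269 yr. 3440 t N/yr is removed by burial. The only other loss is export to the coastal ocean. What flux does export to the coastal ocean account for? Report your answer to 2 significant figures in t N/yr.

Total removal F = M/τ = 1900 / 0.269 = 7063 t N/yr.
Export to the coastal ocean = F − (3440) = 7063 − 3440 = 3623 t N/yr.

3600 t N/yr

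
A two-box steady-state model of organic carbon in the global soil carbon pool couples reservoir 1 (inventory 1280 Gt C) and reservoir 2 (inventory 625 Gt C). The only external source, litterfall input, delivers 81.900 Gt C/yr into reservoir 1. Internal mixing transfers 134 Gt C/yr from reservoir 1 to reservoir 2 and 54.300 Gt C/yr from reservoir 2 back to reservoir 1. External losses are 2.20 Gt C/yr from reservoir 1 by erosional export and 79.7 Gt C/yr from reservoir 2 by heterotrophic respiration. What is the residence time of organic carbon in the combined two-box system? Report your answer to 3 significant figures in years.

Treat the two boxes together as one reservoir: the mixing fluxes between them are internal recycling, so τ = ΣM / Σ(external losses).
M_total = 1280 + 625 = 1905.0 Gt C.
ΣF_external_out = 2.20 + 79.7 = 81.900 Gt C/yr.
τ = M_total / ΣF_ext = 1905.0 / 81.900 = 23.26 yr.

23.3 yr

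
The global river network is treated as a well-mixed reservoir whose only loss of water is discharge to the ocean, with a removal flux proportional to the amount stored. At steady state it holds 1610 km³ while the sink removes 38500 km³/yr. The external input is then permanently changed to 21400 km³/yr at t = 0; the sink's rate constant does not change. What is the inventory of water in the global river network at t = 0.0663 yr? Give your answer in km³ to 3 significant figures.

The sink rate constant is k = F₀/M₀ = 38500/1610 = 23.91 yr⁻¹.
Solving dM/dt = F₁ − kM with M(0) = M₀ gives M(t) = F₁/k + (M₀ − F₁/k)·e^(−kt).
F₁/k = 21400/23.91 = 894.91 km³; kt = 23.91 × 0.0663 = 1.585, e^(−kt) = 0.2049.
M(0.0663) = 894.91 + (1610 − 894.91) × 0.2049 = 894.91 + 146.5 = 1041.4 km³.

1040 km³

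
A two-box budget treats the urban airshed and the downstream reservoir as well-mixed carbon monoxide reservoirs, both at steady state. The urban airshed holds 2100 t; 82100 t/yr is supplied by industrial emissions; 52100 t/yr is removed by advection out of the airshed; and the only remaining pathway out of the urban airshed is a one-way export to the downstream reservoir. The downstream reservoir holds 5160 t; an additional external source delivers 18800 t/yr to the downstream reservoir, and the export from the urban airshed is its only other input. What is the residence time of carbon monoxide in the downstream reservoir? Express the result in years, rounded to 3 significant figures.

Balance the urban airshed: ΣF_in = 82100 t/yr.
Export to the downstream reservoir = ΣF_in − (52100) = 30000 t/yr.
Total input to the downstream reservoir = 30000 + 18800 = 48800 t/yr; at steady state this equals its total output.
τ = M / F = 5160 / 48800 = 0.1057 yr.

0.106 yr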